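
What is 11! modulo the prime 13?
(12)! = (11)! × (12) ≡ -1 mod 13. So (11)! ≡ -1 × (12)^(-1) ≡ (-1)×(-1) = 1 mod 13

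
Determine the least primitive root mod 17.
g = 3. For each prime q|16: 3^{8}≡16, none ≡ 1, so ord_17(3) = 16 and 3 is a primitive root.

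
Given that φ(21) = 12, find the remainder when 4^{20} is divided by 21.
By Euler: 4^{12} ≡ 1 mod 21 since gcd(4, 21) = 1. 20 = 1×12 + 8. So 4^{20} ≡ 4^{8} ≡ 16 mod 21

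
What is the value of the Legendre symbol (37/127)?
(37/127) = 37^{63} mod 127 = 1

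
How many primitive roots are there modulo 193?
Number of primitive roots mod 193 = φ(p-1) = φ(192) = 64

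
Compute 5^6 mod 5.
By repeated squaring (mod 5): 5^{1}≡0, 5^{2}≡0, 5^{4}≡0. Then 5^{6} = 5^{4+2} ≡ 0 × 0 ≡ 0 (mod 5)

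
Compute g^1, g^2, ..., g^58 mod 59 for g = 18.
18^1, 18^2, ..., 18^{58} mod 59: [18, 29, 50, 15, 34, 22, 42, 48, 38, 35, 40, 12, 39, 53, 10, 3, 54, 28, 32, 45, 43, 7, 8, 26, 55, 46, 2, 36, 58, 41, 30, 9, 44, 25, 37, 17, 11, 21, 24, 19, 47, 20, 6, 49, 56, 5, 31, 27, 14, 16, 52, 51, 33, 4, 13, 57, 23, 1]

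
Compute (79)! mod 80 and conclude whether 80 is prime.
(79)! mod 80 = 0. Since 0 ≢ -1 (mod 80), 80 is not prime.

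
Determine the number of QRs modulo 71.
The squaring map on Z_71* is 2-to-1, so there are (70)/2 = 35 QRs.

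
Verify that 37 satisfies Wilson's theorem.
(36)! mod 37 = 36. Since this equals -1 mod 37, Wilson confirms 37 is prime.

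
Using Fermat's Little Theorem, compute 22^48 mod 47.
By Fermat: 22^{46} ≡ 1 mod 47. So 22^{48} = 22^{46} · 22^{2} ≡ 22^{2} ≡ 14 mod 47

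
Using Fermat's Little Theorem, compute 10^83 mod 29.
By Fermat: 10^{28} ≡ 1 (mod 29). 83 = 2×28 + 27. So 10^{83} ≡ 10^{27} ≡ 3 (mod 29)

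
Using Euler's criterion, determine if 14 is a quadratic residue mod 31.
By Euler's criterion: 14^{15} ≡ 1 mod 31. Since this equals 1, 14 is a QR.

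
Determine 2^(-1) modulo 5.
Since 5 is prime, by Fermat 2^(-1) ≡ 2^{3} ≡ 3 (mod 5). Verify: 2 × 3 = 6 ≡ 1 (mod 5)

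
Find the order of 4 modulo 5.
Powers of 4 mod 5: 4^1≡4, 4^2≡1. Order = 2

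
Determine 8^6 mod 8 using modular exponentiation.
By repeated squaring mod 8: 8^{1}≡0, 8^{2}≡0, 8^{4}≡0. Then 8^{6} = 8^{4+2} ≡ 0 × 0 ≡ 0 mod 8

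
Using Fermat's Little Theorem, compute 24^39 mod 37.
By Fermat: 24^{36} ≡ 1 (mod 37). So 24^{39} = 24^{36} · 24^{3} ≡ 24^{3} ≡ 23 (mod 37)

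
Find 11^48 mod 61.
By repeated squaring mod 61: 11^{1}≡11, 11^{2}≡60, 11^{4}≡1, 11^{8}≡1, 11^{16}≡1, 11^{32}≡1. Then 11^{48} = 11^{32+16} ≡ 1 × 1 ≡ 1 mod 61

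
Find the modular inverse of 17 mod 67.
Since 67 is prime, by Fermat 17^(-1) ≡ 17^{65} ≡ 4 (mod 67). Verify: 17 × 4 = 68 ≡ 1 (mod 67)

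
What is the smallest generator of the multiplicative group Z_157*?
g = 5. Powers: [5, 25, 125, 154, 142, 82, 96, 9, 45, ...] generates all 156 non-zero residues.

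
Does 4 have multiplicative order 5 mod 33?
Powers of 4 mod 33: 4^1≡4, 4^2≡16, 4^3≡31, 4^4≡25, 4^5≡1. First k with 4^k≡1 is k=5. Yes, ord_33(4) = 5.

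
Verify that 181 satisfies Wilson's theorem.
(180)! mod 181 = 180. Since this equals -1 (mod 181), Wilson confirms 181 is prime.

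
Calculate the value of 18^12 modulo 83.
By repeated squaring (mod 83): 18^{1}≡18, 18^{2}≡75, 18^{4}≡64, 18^{8}≡29. Then 18^{12} = 18^{8+4} ≡ 29 × 64 ≡ 30 (mod 83)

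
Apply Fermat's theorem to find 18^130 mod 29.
By Fermat: 18^{28} ≡ 1 mod 29. 130 = 4×28 + 18. So 18^{130} ≡ 18^{18} ≡ 4 mod 29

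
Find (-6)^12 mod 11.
Using Fermat: (-6)^{10} ≡ 1 mod 11. 12 ≡ 2 mod 10. So (-6)^{12} ≡ (-6)^{2} ≡ 3 mod 11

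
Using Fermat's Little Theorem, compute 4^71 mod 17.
By Fermat: 4^{16} ≡ 1 (mod 17). 71 = 4×16 + 7. So 4^{71} ≡ 4^{7} ≡ 13 (mod 17)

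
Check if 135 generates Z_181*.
135^{5} ≡ 1 mod 181 and 5 < 180, so ord_181(135) = 5 ≠ 180 and 135 is not a primitive root.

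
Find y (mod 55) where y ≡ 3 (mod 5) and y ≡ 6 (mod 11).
M = 5 × 11 = 55. M₁ = 11, y₁ ≡ 1 (mod 5). M₂ = 5, y₂ ≡ 9 (mod 11). y = 3×11×1 + 6×5×9 ≡ 28 (mod 55)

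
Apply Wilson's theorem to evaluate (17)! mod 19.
(18)! = (17)! × (18) ≡ -1 (mod 19). So (17)! ≡ -1 × (18)^(-1) ≡ (-1)×(-1) = 1 (mod 19)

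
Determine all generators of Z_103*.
There are φ(102) = 32 primitive roots mod 103: {5, 6, 11, 12, 20, 21, 35, 40, 43, 44, 45, 48, 51, 53, 54, 62, 65, 67, 70, 71, 74, 75, 77, 78, 84, 85, 86, 87, 88, 96, 99, 101}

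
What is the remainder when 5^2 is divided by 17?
5^{2} = 25 ≡ 8 (mod 17)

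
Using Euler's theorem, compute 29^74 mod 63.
By Euler: 29^{36} ≡ 1 mod 63 since gcd(29, 63) = 1. 74 = 2×36 + 2. So 29^{74} ≡ 29^{2} ≡ 22 mod 63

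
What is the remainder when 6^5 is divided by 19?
By repeated squaring mod 19: 6^{1}≡6, 6^{2}≡17, 6^{4}≡4. Then 6^{5} = 6^{4+1} ≡ 4 × 6 ≡ 5 mod 19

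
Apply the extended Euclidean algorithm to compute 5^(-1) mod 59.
Extended GCD: 5(12) + 59(-1) = 1. So 5^(-1) ≡ 12 (mod 59). Verify: 5 × 12 = 60 ≡ 1 (mod 59)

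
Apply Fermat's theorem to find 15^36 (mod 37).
By Fermat's Little Theorem, 15^{36} ≡ 1 (mod 37) since 37 is prime and gcd(15, 37) = 1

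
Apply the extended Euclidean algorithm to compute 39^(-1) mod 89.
Extended GCD: 39(16) + 89(-7) = 1. So 39^(-1) ≡ 16 mod 89. Verify: 39 × 16 = 624 ≡ 1 mod 89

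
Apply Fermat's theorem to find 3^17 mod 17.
By Fermat: 3^{16} ≡ 1 mod 17. So 3^{17} = 3^{16} · 3^{1} ≡ 3^{1} ≡ 3 mod 17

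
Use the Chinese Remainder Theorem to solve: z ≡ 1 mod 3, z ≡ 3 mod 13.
M = 3 × 13 = 39. M₁ = 13, y₁ ≡ 1 mod 3. M₂ = 3, y₂ ≡ 9 mod 13. z = 1×13×1 + 3×3×9 ≡ 16 mod 39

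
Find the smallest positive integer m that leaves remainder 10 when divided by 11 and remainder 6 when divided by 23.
M = 11 × 23 = 253. M₁ = 23, y₁ ≡ 1 (mod 11). M₂ = 11, y₂ ≡ 21 (mod 23). m = 10×23×1 + 6×11×21 ≡ 98 (mod 253)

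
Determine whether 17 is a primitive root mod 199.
17^{66} ≡ 1 (mod 199) and 66 < 198, so ord_199(17) = 66 ≠ 198 and 17 is not a primitive root.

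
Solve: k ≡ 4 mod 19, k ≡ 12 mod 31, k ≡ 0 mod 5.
M = 19 × 31 × 5 = 2945. M₁ = 155, y₁ ≡ 13 mod 19. M₂ = 95, y₂ ≡ 16 mod 31. M₃ = 589, y₃ ≡ 4 mod 5. k = 4×155×13 + 12×95×16 + 0×589×4 ≡ 2740 mod 2945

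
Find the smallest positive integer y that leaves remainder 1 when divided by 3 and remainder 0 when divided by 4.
M = 3 × 4 = 12. M₁ = 4, y₁ ≡ 1 (mod 3). M₂ = 3, y₂ ≡ 3 (mod 4). y = 1×4×1 + 0×3×3 ≡ 4 (mod 12)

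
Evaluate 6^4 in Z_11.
6^{4} = 1296 ≡ 9 mod 11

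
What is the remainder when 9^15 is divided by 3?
By repeated squaring (mod 3): 9^{1}≡0, 9^{2}≡0, 9^{4}≡0, 9^{8}≡0. Then 9^{15} = 9^{8+4+2+1} ≡ 0 × 0 × 0 × 0 ≡ 0 (mod 3)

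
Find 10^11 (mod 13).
By repeated squaring (mod 13): 10^{1}≡10, 10^{2}≡9, 10^{4}≡3, 10^{8}≡9. Then 10^{11} = 10^{8+2+1} ≡ 9 × 9 × 10 ≡ 4 (mod 13)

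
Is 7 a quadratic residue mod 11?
By Euler's criterion: 7^{5} ≡ 10 mod 11. Since this equals -1 (≡ 10), 7 is not a QR.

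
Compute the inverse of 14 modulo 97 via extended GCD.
Extended GCD: 14(7) + 97(-1) = 1. So 14^(-1) ≡ 7 (mod 97). Verify: 14 × 7 = 98 ≡ 1 (mod 97)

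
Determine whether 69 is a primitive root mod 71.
ord_71(69) divides 70. For each prime q|70: 69^{35}≡70, 69^{14}≡54, 69^{10}≡30, none ≡ 1. So 69 has order 70 and is a primitive root mod 71.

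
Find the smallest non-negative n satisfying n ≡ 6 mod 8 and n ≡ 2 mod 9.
M = 8 × 9 = 72. M₁ = 9, y₁ ≡ 1 mod 8. M₂ = 8, y₂ ≡ 8 mod 9. n = 6×9×1 + 2×8×8 ≡ 38 mod 72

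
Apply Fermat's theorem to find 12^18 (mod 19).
By Fermat's Little Theorem, 12^{18} ≡ 1 (mod 19) since 19 is prime and gcd(12, 19) = 1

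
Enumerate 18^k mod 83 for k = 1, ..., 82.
18^1, 18^2, ..., 18^{82} mod 83: [18, 75, 22, 64, 73, 69, 80, 29, 24, 17, 57, 30, 42, 9, 79, 11, 32, 78, 76, 40, 56, 12, 50, 70, 15, 21, 46, 81, 47, 16, 39, 38, 20, 28, 6, 25, 35, 49, 52, 23, 82, 65, 8, 61, 19, 10, 14, 3, 54, 59, 66, 26, 53, 41, 74, 4, 72, 51, 5, 7, 43, 27, 71, 33, 13, 68, 62, 37, 2, 36, 67, 44, 45, 63, 55, 77, 58, 48, 34, 31, 60, 1]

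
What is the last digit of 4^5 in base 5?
Using Fermat: 4^{4} ≡ 1 (mod 5). 5 ≡ 1 (mod 4). So 4^{5} ≡ 4^{1} ≡ 4 (mod 5)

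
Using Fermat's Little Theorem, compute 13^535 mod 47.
By Fermat: 13^{46} ≡ 1 (mod 47). 535 ≡ 29 (mod 46). So 13^{535} ≡ 13^{29} ≡ 44 (mod 47)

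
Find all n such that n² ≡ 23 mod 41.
The square roots of 23 mod 41 are 33 and 8. Verify: 33² = 1089 ≡ 23 mod 41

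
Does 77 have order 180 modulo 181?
ord_181(77) divides 180. For each prime q|180: 77^{90}≡180, 77^{60}≡132, 77^{36}≡42, none ≡ 1. So 77 has order 180 and is a primitive root mod 181.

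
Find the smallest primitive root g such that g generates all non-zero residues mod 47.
g = 5. Powers: [5, 25, 31, 14, 23, 21, 11, 8, ...] generates all 46 non-zero residues.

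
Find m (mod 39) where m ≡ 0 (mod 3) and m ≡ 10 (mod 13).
M = 3 × 13 = 39. M₁ = 13, y₁ ≡ 1 (mod 3). M₂ = 3, y₂ ≡ 9 (mod 13). m = 0×13×1 + 10×3×9 ≡ 36 (mod 39)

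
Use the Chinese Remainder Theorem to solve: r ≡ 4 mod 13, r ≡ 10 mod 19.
M = 13 × 19 = 247. M₁ = 19, y₁ ≡ 11 mod 13. M₂ = 13, y₂ ≡ 3 mod 19. r = 4×19×11 + 10×13×3 ≡ 238 mod 247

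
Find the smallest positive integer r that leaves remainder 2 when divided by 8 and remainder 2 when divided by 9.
M = 8 × 9 = 72. M₁ = 9, y₁ ≡ 1 (mod 8). M₂ = 8, y₂ ≡ 8 (mod 9). r = 2×9×1 + 2×8×8 ≡ 2 (mod 72)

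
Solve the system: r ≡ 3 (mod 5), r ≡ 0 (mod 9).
M = 5 × 9 = 45. M₁ = 9, y₁ ≡ 4 (mod 5). M₂ = 5, y₂ ≡ 2 (mod 9). r = 3×9×4 + 0×5×2 ≡ 18 (mod 45)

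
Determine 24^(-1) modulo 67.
Since 67 is prime, by Fermat 24^(-1) ≡ 24^{65} ≡ 14 mod 67. Verify: 24 × 14 = 336 ≡ 1 mod 67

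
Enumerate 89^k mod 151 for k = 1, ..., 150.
89^1, 89^2, ..., 89^{150} mod 151: [89, 69, 101, 80, 23, 84, 77, 58, 28, 76, 120, 110, 126, 40, 87, 42, 114, 29, 14, 38, 60, 55, 63, 20, 119, 21, 57, 90, 7, 19, 30, 103, 107, 10, 135, 86, 104, 45, 79, 85, 15, 127, 129, 5, 143, 43, 52, 98, 115, 118, 83, 139, 140, 78, 147, 97, 26, 49, 133, 59, 117, 145, 70, 39, 149, 124, 13, 100, 142, 105, 134, 148, 35, 95, 150, 62, 82, 50, 71, 128, 67, 74, 93, 123, 75, 31, 41, 25, 111, 64, 109, 37, 122, 137, 113, 91, 96, 88, 131, 32, 130, 94, 61, 144, 132, 121, 48, 44, 141, 16, 65, 47, 106, 72, 66, 136, 24, 22, 146, 8, 108, 99, 53, 36, 33, 68, 12, 11, 73, 4, 54, 125, 102, 18, 92, 34, 6, 81, 112, 2, 27, 138, 51, 9, 46, 17, 3, 116, 56, 1]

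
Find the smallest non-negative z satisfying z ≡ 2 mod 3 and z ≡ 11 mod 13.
M = 3 × 13 = 39. M₁ = 13, y₁ ≡ 1 mod 3. M₂ = 3, y₂ ≡ 9 mod 13. z = 2×13×1 + 11×3×9 ≡ 11 mod 39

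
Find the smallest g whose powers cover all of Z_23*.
g = 5. Powers: [5, 2, 10, 4, 20, 8, ...] generates all 22 non-zero residues.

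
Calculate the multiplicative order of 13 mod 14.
Powers of 13 mod 14: 13^1≡13, 13^2≡1. So the order of 13 is 2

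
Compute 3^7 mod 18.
By repeated squaring (mod 18): 3^{1}≡3, 3^{2}≡9, 3^{4}≡9. Then 3^{7} = 3^{4+2+1} ≡ 9 × 9 × 3 ≡ 9 (mod 18)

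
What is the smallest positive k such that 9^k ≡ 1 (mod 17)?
Powers of 9 mod 17: 9^1≡9, 9^2≡13, 9^3≡15, 9^4≡16, 9^5≡8, 9^6≡4, 9^7≡2, 9^8≡1. So the order of 9 is 8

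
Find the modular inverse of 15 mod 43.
Since 43 is prime, by Fermat 15^(-1) ≡ 15^{41} ≡ 23 mod 43. Verify: 15 × 23 = 345 ≡ 1 mod 43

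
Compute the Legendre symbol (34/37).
(34/37) = 34^{18} mod 37 = 1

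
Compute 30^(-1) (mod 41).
Since 41 is prime, by Fermat 30^(-1) ≡ 30^{39} ≡ 26 (mod 41). Verify: 30 × 26 = 780 ≡ 1 (mod 41)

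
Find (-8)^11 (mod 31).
By repeated squaring (mod 31): (-8)^{1}≡23, (-8)^{2}≡2, (-8)^{4}≡4, (-8)^{8}≡16. Then (-8)^{11} = (-8)^{8+2+1} ≡ 16 × 2 × 23 ≡ 23 (mod 31)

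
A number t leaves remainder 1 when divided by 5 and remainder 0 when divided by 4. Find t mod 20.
M = 5 × 4 = 20. M₁ = 4, y₁ ≡ 4 mod 5. M₂ = 5, y₂ ≡ 1 mod 4. t = 1×4×4 + 0×5×1 ≡ 16 mod 20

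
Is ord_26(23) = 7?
Powers of 23 mod 26: 23^1≡23, 23^2≡9, 23^3≡25, 23^4≡3, 23^5≡17, 23^6≡1. Already 23^6≡1, so the order is 6 < 7. No, the actual order is 6.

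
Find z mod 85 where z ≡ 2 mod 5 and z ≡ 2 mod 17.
M = 5 × 17 = 85. M₁ = 17, y₁ ≡ 3 mod 5. M₂ = 5, y₂ ≡ 7 mod 17. z = 2×17×3 + 2×5×7 ≡ 2 mod 85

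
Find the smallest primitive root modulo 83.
g = 2. Powers: [2, 4, 8, 16, 32, 64, 45, ...] generates all 82 non-zero residues.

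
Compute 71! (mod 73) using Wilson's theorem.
(72)! = (71)! × (72) ≡ -1 (mod 73). So (71)! ≡ -1 × (72)^(-1) ≡ (-1)×(-1) = 1 (mod 73)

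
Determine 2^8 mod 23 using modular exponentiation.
By repeated squaring mod 23: 2^{1}≡2, 2^{2}≡4, 2^{4}≡16, 2^{8}≡3. So 2^{8} ≡ 3 mod 23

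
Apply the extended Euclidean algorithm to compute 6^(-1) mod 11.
Extended GCD: 6(2) + 11(-1) = 1. So 6^(-1) ≡ 2 (mod 11). Verify: 6 × 2 = 12 ≡ 1 (mod 11)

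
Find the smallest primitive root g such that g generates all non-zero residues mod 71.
g = 7. For each prime q|70: 7^{35}≡70, 7^{14}≡54, 7^{10}≡45, none ≡ 1, so ord_71(7) = 70 and 7 is a primitive root.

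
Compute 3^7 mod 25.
By repeated squaring mod 25: 3^{1}≡3, 3^{2}≡9, 3^{4}≡6. Then 3^{7} = 3^{4+2+1} ≡ 6 × 9 × 3 ≡ 12 mod 25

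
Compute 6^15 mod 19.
By repeated squaring (mod 19): 6^{1}≡6, 6^{2}≡17, 6^{4}≡4, 6^{8}≡16. Then 6^{15} = 6^{8+4+2+1} ≡ 16 × 4 × 17 × 6 ≡ 11 (mod 19)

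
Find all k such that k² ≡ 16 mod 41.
The square roots of 16 mod 41 are 37 and 4. Verify: 37² = 1369 ≡ 16 mod 41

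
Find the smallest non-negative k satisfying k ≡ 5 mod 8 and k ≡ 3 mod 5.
M = 8 × 5 = 40. M₁ = 5, y₁ ≡ 5 mod 8. M₂ = 8, y₂ ≡ 2 mod 5. k = 5×5×5 + 3×8×2 ≡ 13 mod 40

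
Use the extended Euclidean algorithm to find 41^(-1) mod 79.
Extended GCD: 41(27) + 79(-14) = 1. So 41^(-1) ≡ 27 (mod 79). Verify: 41 × 27 = 1107 ≡ 1 (mod 79)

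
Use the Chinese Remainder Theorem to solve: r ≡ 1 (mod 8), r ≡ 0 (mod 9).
M = 8 × 9 = 72. M₁ = 9, y₁ ≡ 1 (mod 8). M₂ = 8, y₂ ≡ 8 (mod 9). r = 1×9×1 + 0×8×8 ≡ 9 (mod 72)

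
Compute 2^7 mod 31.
By repeated squaring (mod 31): 2^{1}≡2, 2^{2}≡4, 2^{4}≡16. Then 2^{7} = 2^{4+2+1} ≡ 16 × 4 × 2 ≡ 4 (mod 31)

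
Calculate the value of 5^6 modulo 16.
By repeated squaring mod 16: 5^{1}≡5, 5^{2}≡9, 5^{4}≡1. Then 5^{6} = 5^{4+2} ≡ 1 × 9 ≡ 9 mod 16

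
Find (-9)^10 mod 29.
By repeated squaring mod 29: (-9)^{1}≡20, (-9)^{2}≡23, (-9)^{4}≡7, (-9)^{8}≡20. Then (-9)^{10} = (-9)^{8+2} ≡ 20 × 23 ≡ 25 mod 29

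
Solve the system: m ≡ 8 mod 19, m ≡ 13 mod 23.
M = 19 × 23 = 437. M₁ = 23, y₁ ≡ 5 mod 19. M₂ = 19, y₂ ≡ 17 mod 23. m = 8×23×5 + 13×19×17 ≡ 312 mod 437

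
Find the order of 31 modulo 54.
Powers of 31 mod 54: 31^1≡31, 31^2≡43, 31^3≡37, 31^4≡13, 31^5≡25, 31^6≡19, 31^7≡49, 31^8≡7, 31^9≡1. So the order of 31 is 9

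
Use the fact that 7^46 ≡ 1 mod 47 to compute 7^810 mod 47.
By Fermat: 7^{46} ≡ 1 mod 47. 810 ≡ 28 mod 46. So 7^{810} ≡ 7^{28} ≡ 28 mod 47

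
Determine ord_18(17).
Powers of 17 mod 18: 17^1≡17, 17^2≡1. Order = 2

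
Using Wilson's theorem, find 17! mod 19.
(18)! = (17)! × (18) ≡ -1 mod 19. So (17)! ≡ -1 × (18)^(-1) ≡ (-1)×(-1) = 1 mod 19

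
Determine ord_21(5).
Powers of 5 mod 21: 5^1≡5, 5^2≡4, 5^3≡20, 5^4≡16, 5^5≡17, 5^6≡1. ord_21(5) = 6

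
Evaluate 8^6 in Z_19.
By repeated squaring mod 19: 8^{1}≡8, 8^{2}≡7, 8^{4}≡11. Then 8^{6} = 8^{4+2} ≡ 11 × 7 ≡ 1 mod 19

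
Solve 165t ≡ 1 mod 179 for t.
Since 179 is prime, by Fermat 165^(-1) ≡ 165^{177} ≡ 115 mod 179. Verify: 165 × 115 = 18975 ≡ 1 mod 179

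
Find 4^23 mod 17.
Using Fermat: 4^{16} ≡ 1 mod 17. 23 ≡ 7 mod 16. So 4^{23} ≡ 4^{7} ≡ 13 mod 17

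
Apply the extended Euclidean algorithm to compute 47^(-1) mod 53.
Extended GCD: 47(-9) + 53(8) = 1. So 47^(-1) ≡ -9 ≡ 44 mod 53. Verify: 47 × 44 = 2068 ≡ 1 mod 53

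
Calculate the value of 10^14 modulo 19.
By repeated squaring mod 19: 10^{1}≡10, 10^{2}≡5, 10^{4}≡6, 10^{8}≡17. Then 10^{14} = 10^{8+4+2} ≡ 17 × 6 × 5 ≡ 16 mod 19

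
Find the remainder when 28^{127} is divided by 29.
By Fermat: 28^{28} ≡ 1 (mod 29). 127 = 4×28 + 15. So 28^{127} ≡ 28^{15} ≡ 28 (mod 29)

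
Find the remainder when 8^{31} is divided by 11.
By Fermat: 8^{10} ≡ 1 mod 11. 31 = 3×10 + 1. So 8^{31} ≡ 8^{1} ≡ 8 mod 11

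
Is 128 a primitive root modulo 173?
ord_173(128) divides 172. For each prime q|172: 128^{86}≡172, 128^{4}≡6, none ≡ 1. So 128 has order 172 and is a primitive root mod 173.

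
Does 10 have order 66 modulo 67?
10^{33} ≡ 1 mod 67 and 33 < 66, so ord_67(10) = 33 ≠ 66 and 10 is not a primitive root.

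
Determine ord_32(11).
Powers of 11 mod 32: 11^1≡11, 11^2≡25, 11^3≡19, 11^4≡17, 11^5≡27, 11^6≡9, 11^7≡3, 11^8≡1. ord_32(11) = 8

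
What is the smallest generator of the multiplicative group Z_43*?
g = 3. Powers: [3, 9, 27, 38, 28, 41, 37, 25, 32, ...] generates all 42 non-zero residues.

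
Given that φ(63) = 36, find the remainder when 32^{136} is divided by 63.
By Euler: 32^{36} ≡ 1 (mod 63) since gcd(32, 63) = 1. 136 = 3×36 + 28. So 32^{136} ≡ 32^{28} ≡ 4 (mod 63)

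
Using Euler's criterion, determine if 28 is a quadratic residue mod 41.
By Euler's criterion: 28^{20} ≡ 40 mod 41. Since this equals -1 (≡ 40), 28 is not a QR.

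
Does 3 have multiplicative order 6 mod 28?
Powers of 3 mod 28: 3^1≡3, 3^2≡9, 3^3≡27, 3^4≡25, 3^5≡19, 3^6≡1. First k with 3^k≡1 is k=6. Yes, ord_28(3) = 6.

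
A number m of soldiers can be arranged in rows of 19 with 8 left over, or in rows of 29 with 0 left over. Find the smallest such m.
M = 19 × 29 = 551. M₁ = 29, y₁ ≡ 2 mod 19. M₂ = 19, y₂ ≡ 26 mod 29. m = 8×29×2 + 0×19×26 ≡ 464 mod 551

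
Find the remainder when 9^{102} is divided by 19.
By Fermat: 9^{18} ≡ 1 mod 19. 102 = 5×18 + 12. So 9^{102} ≡ 9^{12} ≡ 7 mod 19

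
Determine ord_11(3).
Powers of 3 mod 11: 3^1≡3, 3^2≡9, 3^3≡5, 3^4≡4, 3^5≡1. So the order of 3 is 5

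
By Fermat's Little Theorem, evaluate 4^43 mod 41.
By Fermat: 4^{40} ≡ 1 mod 41. So 4^{43} = 4^{40} · 4^{3} ≡ 4^{3} ≡ 23 mod 41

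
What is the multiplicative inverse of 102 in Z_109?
Since 109 is prime, by Fermat 102^(-1) ≡ 102^{107} ≡ 31 mod 109. Verify: 102 × 31 = 3162 ≡ 1 mod 109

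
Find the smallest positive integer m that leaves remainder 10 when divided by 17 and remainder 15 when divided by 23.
M = 17 × 23 = 391. M₁ = 23, y₁ ≡ 3 (mod 17). M₂ = 17, y₂ ≡ 19 (mod 23). m = 10×23×3 + 15×17×19 ≡ 61 (mod 391)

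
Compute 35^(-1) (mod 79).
Since 79 is prime, by Fermat 35^(-1) ≡ 35^{77} ≡ 70 (mod 79). Verify: 35 × 70 = 2450 ≡ 1 (mod 79)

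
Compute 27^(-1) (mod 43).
Since 43 is prime, by Fermat 27^(-1) ≡ 27^{41} ≡ 8 (mod 43). Verify: 27 × 8 = 216 ≡ 1 (mod 43)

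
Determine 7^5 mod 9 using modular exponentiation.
By repeated squaring mod 9: 7^{1}≡7, 7^{2}≡4, 7^{4}≡7. Then 7^{5} = 7^{4+1} ≡ 7 × 7 ≡ 4 mod 9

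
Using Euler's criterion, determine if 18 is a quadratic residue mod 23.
By Euler's criterion: 18^{11} ≡ 1 (mod 23). Since this equals 1, 18 is a QR.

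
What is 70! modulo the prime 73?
(72)! = (70)! × (71) × (72) ≡ -1 mod 73. So (70)! ≡ -1 × [(72)(71)]^(-1) ≡ 36 mod 73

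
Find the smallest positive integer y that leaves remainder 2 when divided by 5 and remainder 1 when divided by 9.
M = 5 × 9 = 45. M₁ = 9, y₁ ≡ 4 mod 5. M₂ = 5, y₂ ≡ 2 mod 9. y = 2×9×4 + 1×5×2 ≡ 37 mod 45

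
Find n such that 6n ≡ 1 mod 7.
Since 7 is prime, by Fermat 6^(-1) ≡ 6^{5} ≡ 6 mod 7. Verify: 6 × 6 = 36 ≡ 1 mod 7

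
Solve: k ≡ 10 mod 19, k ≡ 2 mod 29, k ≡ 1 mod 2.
M = 19 × 29 × 2 = 1102. M₁ = 58, y₁ ≡ 1 mod 19. M₂ = 38, y₂ ≡ 13 mod 29. M₃ = 551, y₃ ≡ 1 mod 2. k = 10×58×1 + 2×38×13 + 1×551×1 ≡ 1017 mod 1102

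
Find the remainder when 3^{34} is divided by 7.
By Fermat: 3^{6} ≡ 1 mod 7. 34 = 5×6 + 4. So 3^{34} ≡ 3^{4} ≡ 4 mod 7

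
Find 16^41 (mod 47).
By repeated squaring (mod 47): 16^{1}≡16, 16^{2}≡21, 16^{4}≡18, 16^{8}≡42, 16^{16}≡25, 16^{32}≡14. Then 16^{41} = 16^{32+8+1} ≡ 14 × 42 × 16 ≡ 8 (mod 47)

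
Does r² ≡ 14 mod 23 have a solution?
By Euler's criterion: 14^{11} ≡ 22 mod 23. Since this equals -1 (≡ 22), 14 is not a QR.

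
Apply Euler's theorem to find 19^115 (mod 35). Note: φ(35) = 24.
By Euler: 19^{24} ≡ 1 (mod 35) since gcd(19, 35) = 1. 115 = 4×24 + 19. So 19^{115} ≡ 19^{19} ≡ 19 (mod 35)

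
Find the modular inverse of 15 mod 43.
Since 43 is prime, by Fermat 15^(-1) ≡ 15^{41} ≡ 23 (mod 43). Verify: 15 × 23 = 345 ≡ 1 (mod 43)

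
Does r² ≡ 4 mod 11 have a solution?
By Euler's criterion: 4^{5} ≡ 1 mod 11. Since this equals 1, 4 is a QR.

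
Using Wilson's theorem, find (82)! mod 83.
By Wilson's theorem, (82)! ≡ -1 ≡ 82 (mod 83)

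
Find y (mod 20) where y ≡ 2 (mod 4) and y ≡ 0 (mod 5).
M = 4 × 5 = 20. M₁ = 5, y₁ ≡ 1 (mod 4). M₂ = 4, y₂ ≡ 4 (mod 5). y = 2×5×1 + 0×4×4 ≡ 10 (mod 20)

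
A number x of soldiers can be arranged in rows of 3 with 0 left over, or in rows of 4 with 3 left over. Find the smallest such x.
M = 3 × 4 = 12. M₁ = 4, y₁ ≡ 1 (mod 3). M₂ = 3, y₂ ≡ 3 (mod 4). x = 0×4×1 + 3×3×3 ≡ 3 (mod 12)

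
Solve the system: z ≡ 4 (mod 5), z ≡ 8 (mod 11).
M = 5 × 11 = 55. M₁ = 11, y₁ ≡ 1 (mod 5). M₂ = 5, y₂ ≡ 9 (mod 11). z = 4×11×1 + 8×5×9 ≡ 19 (mod 55)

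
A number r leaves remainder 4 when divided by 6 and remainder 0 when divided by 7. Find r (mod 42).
M = 6 × 7 = 42. M₁ = 7, y₁ ≡ 1 (mod 6). M₂ = 6, y₂ ≡ 6 (mod 7). r = 4×7×1 + 0×6×6 ≡ 28 (mod 42)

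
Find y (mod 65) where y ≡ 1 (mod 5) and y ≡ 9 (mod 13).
M = 5 × 13 = 65. M₁ = 13, y₁ ≡ 2 (mod 5). M₂ = 5, y₂ ≡ 8 (mod 13). y = 1×13×2 + 9×5×8 ≡ 61 (mod 65)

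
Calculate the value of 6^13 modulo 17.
By repeated squaring mod 17: 6^{1}≡6, 6^{2}≡2, 6^{4}≡4, 6^{8}≡16. Then 6^{13} = 6^{8+4+1} ≡ 16 × 4 × 6 ≡ 10 mod 17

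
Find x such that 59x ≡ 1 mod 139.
Since 139 is prime, by Fermat 59^(-1) ≡ 59^{137} ≡ 33 mod 139. Verify: 59 × 33 = 1947 ≡ 1 mod 139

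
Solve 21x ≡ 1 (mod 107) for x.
Since 107 is prime, by Fermat 21^(-1) ≡ 21^{105} ≡ 51 (mod 107). Verify: 21 × 51 = 1071 ≡ 1 (mod 107)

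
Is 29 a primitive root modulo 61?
29^{12} ≡ 1 mod 61 and 12 < 60, so ord_61(29) = 12 ≠ 60 and 29 is not a primitive root.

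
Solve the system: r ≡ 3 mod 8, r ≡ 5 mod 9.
M = 8 × 9 = 72. M₁ = 9, y₁ ≡ 1 mod 8. M₂ = 8, y₂ ≡ 8 mod 9. r = 3×9×1 + 5×8×8 ≡ 59 mod 72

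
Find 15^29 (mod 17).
Using Fermat: 15^{16} ≡ 1 (mod 17). 29 ≡ 13 (mod 16). So 15^{29} ≡ 15^{13} ≡ 2 (mod 17)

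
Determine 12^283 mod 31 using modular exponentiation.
Using Fermat: 12^{30} ≡ 1 (mod 31). 283 ≡ 13 (mod 30). So 12^{283} ≡ 12^{13} ≡ 17 (mod 31)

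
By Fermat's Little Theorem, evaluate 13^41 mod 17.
By Fermat: 13^{16} ≡ 1 mod 17. 41 = 2×16 + 9. So 13^{41} ≡ 13^{9} ≡ 13 mod 17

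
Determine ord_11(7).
Powers of 7 mod 11: 7^1≡7, 7^2≡5, 7^3≡2, 7^4≡3, 7^5≡10, 7^6≡4, 7^7≡6, 7^8≡9, 7^9≡8, 7^10≡1. Order = 10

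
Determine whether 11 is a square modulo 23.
By Euler's criterion: 11^{11} ≡ 22 (mod 23). Since this equals -1 (≡ 22), 11 is not a QR.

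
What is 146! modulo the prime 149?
(148)! = (146)! × (147) × (148) ≡ -1 (mod 149). So (146)! ≡ -1 × [(148)(147)]^(-1) ≡ 74 (mod 149)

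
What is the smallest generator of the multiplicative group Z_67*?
g = 2. Powers: [2, 4, 8, 16, 32, 64, ...] generates all 66 non-zero residues.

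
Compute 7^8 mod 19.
By repeated squaring (mod 19): 7^{1}≡7, 7^{2}≡11, 7^{4}≡7, 7^{8}≡11. So 7^{8} ≡ 11 (mod 19)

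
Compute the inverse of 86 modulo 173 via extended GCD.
Extended GCD: 86(-2) + 173(1) = 1. So 86^(-1) ≡ -2 ≡ 171 (mod 173). Verify: 86 × 171 = 14706 ≡ 1 (mod 173)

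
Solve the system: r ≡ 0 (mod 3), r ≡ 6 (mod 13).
M = 3 × 13 = 39. M₁ = 13, y₁ ≡ 1 (mod 3). M₂ = 3, y₂ ≡ 9 (mod 13). r = 0×13×1 + 6×3×9 ≡ 6 (mod 39)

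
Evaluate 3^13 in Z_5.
Using Fermat: 3^{4} ≡ 1 (mod 5). 13 ≡ 1 (mod 4). So 3^{13} ≡ 3^{1} ≡ 3 (mod 5)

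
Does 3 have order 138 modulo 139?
ord_139(3) divides 138. For each prime q|138: 3^{69}≡138, 3^{46}≡42, 3^{6}≡34, none ≡ 1. So 3 has order 138 and is a primitive root mod 139.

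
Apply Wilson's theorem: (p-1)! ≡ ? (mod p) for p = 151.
By Wilson's theorem, (150)! ≡ -1 ≡ 150 (mod 151)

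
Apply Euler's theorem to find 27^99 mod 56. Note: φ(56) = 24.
By Euler: 27^{24} ≡ 1 mod 56 since gcd(27, 56) = 1. 99 = 4×24 + 3. So 27^{99} ≡ 27^{3} ≡ 27 mod 56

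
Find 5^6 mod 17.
By repeated squaring mod 17: 5^{1}≡5, 5^{2}≡8, 5^{4}≡13. Then 5^{6} = 5^{4+2} ≡ 13 × 8 ≡ 2 mod 17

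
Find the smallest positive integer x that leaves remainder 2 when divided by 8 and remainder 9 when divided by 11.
M = 8 × 11 = 88. M₁ = 11, y₁ ≡ 3 (mod 8). M₂ = 8, y₂ ≡ 7 (mod 11). x = 2×11×3 + 9×8×7 ≡ 42 (mod 88)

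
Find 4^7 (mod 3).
Using Fermat: 4^{2} ≡ 1 (mod 3). 7 ≡ 1 (mod 2). So 4^{7} ≡ 4^{1} ≡ 1 (mod 3)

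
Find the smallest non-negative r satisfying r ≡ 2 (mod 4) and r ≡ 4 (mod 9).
M = 4 × 9 = 36. M₁ = 9, y₁ ≡ 1 (mod 4). M₂ = 4, y₂ ≡ 7 (mod 9). r = 2×9×1 + 4×4×7 ≡ 22 (mod 36)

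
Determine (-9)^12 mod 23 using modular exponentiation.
By repeated squaring mod 23: (-9)^{1}≡14, (-9)^{2}≡12, (-9)^{4}≡6, (-9)^{8}≡13. Then (-9)^{12} = (-9)^{8+4} ≡ 13 × 6 ≡ 9 mod 23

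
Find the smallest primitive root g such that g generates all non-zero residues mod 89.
g = 3. For each prime q|88: 3^{44}≡88, 3^{8}≡64, none ≡ 1, so ord_89(3) = 88 and 3 is a primitive root.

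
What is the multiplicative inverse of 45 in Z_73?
Since 73 is prime, by Fermat 45^(-1) ≡ 45^{71} ≡ 13 (mod 73). Verify: 45 × 13 = 585 ≡ 1 (mod 73)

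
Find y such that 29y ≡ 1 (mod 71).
Since 71 is prime, by Fermat 29^(-1) ≡ 29^{69} ≡ 49 (mod 71). Verify: 29 × 49 = 1421 ≡ 1 (mod 71)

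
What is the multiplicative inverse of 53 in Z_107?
Since 107 is prime, by Fermat 53^(-1) ≡ 53^{105} ≡ 105 (mod 107). Verify: 53 × 105 = 5565 ≡ 1 (mod 107)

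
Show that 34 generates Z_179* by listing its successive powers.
34^1, 34^2, ..., 34^{178} mod 179: [34, 82, 103, 101, 33, 48, 21, 177, 111, 15, 152, 156, 113, 83, 137, 4, 136, 149, 54, 46, 132, 13, 84, 171, 86, 60, 71, 87, 94, 153, 11, 16, 7, 59, 37, 5, 170, 52, 157, 147, 165, 61, 105, 169, 18, 75, 44, 64, 28, 57, 148, 20, 143, 29, 91, 51, 123, 65, 62, 139, 72, 121, 176, 77, 112, 49, 55, 80, 35, 116, 6, 25, 134, 81, 69, 19, 109, 126, 167, 129, 90, 17, 41, 141, 140, 106, 24, 100, 178, 145, 97, 76, 78, 146, 131, 158, 2, 68, 164, 27, 23, 66, 96, 42, 175, 43, 30, 125, 133, 47, 166, 95, 8, 93, 119, 108, 92, 85, 26, 168, 163, 172, 120, 142, 174, 9, 127, 22, 32, 14, 118, 74, 10, 161, 104, 135, 115, 151, 122, 31, 159, 36, 150, 88, 128, 56, 114, 117, 40, 107, 58, 3, 102, 67, 130, 124, 99, 144, 63, 173, 154, 45, 98, 110, 160, 70, 53, 12, 50, 89, 162, 138, 38, 39, 73, 155, 79, 1]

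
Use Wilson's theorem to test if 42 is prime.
(41)! mod 42 = 0. Since 0 ≢ -1 (mod 42), 42 is not prime.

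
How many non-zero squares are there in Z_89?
For prime 89, there are (p-1)/2 = (89-1)/2 = 44 quadratic residues (excluding 0).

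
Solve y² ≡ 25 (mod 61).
The square roots of 25 mod 61 are 56 and 5. Verify: 56² = 3136 ≡ 25 (mod 61)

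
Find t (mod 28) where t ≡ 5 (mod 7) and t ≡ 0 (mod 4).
M = 7 × 4 = 28. M₁ = 4, y₁ ≡ 2 (mod 7). M₂ = 7, y₂ ≡ 3 (mod 4). t = 5×4×2 + 0×7×3 ≡ 12 (mod 28)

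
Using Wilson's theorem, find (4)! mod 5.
By Wilson's theorem, (4)! ≡ -1 ≡ 4 mod 5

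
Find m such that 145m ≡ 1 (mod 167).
Since 167 is prime, by Fermat 145^(-1) ≡ 145^{165} ≡ 129 (mod 167). Verify: 145 × 129 = 18705 ≡ 1 (mod 167)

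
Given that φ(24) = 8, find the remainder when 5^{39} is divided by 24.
By Euler: 5^{8} ≡ 1 mod 24 since gcd(5, 24) = 1. 39 = 4×8 + 7. So 5^{39} ≡ 5^{7} ≡ 5 mod 24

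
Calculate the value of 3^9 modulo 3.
By repeated squaring (mod 3): 3^{1}≡0, 3^{2}≡0, 3^{4}≡0, 3^{8}≡0. Then 3^{9} = 3^{8+1} ≡ 0 × 0 ≡ 0 (mod 3)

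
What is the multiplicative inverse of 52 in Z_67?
Since 67 is prime, by Fermat 52^(-1) ≡ 52^{65} ≡ 58 mod 67. Verify: 52 × 58 = 3016 ≡ 1 mod 67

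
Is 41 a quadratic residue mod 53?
By Euler's criterion: 41^{26} ≡ 52 (mod 53). Since this equals -1 (≡ 52), 41 is not a QR.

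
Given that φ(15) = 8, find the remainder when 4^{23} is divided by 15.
By Euler: 4^{8} ≡ 1 mod 15 since gcd(4, 15) = 1. 23 = 2×8 + 7. So 4^{23} ≡ 4^{7} ≡ 4 mod 15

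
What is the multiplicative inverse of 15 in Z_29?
Since 29 is prime, by Fermat 15^(-1) ≡ 15^{27} ≡ 2 (mod 29). Verify: 15 × 2 = 30 ≡ 1 (mod 29)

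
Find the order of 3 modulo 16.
Powers of 3 mod 16: 3^1≡3, 3^2≡9, 3^3≡11, 3^4≡1. Order = 4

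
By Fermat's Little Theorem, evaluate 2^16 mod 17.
By Fermat's Little Theorem, 2^{16} ≡ 1 (mod 17) since 17 is prime and gcd(2, 17) = 1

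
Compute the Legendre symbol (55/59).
(55/59) = 55^{29} mod 59 = -1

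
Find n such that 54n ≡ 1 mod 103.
Since 103 is prime, by Fermat 54^(-1) ≡ 54^{101} ≡ 21 mod 103. Verify: 54 × 21 = 1134 ≡ 1 mod 103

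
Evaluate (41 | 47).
(41/47) = 41^{23} mod 47 = -1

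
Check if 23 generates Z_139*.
23^{46} ≡ 1 mod 139 and 46 < 138, so ord_139(23) = 46 ≠ 138 and 23 is not a primitive root.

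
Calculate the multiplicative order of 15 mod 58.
Powers of 15 mod 58: 15^1≡15, 15^2≡51, 15^3≡11, 15^4≡49, 15^5≡39, 15^6≡5, 15^7≡17, 15^8≡23, 15^9≡55, 15^10≡13, 15^11≡21, 15^12≡25, 15^13≡27, 15^14≡57, 15^15≡43, 15^16≡7, 15^17≡47, 15^18≡9, 15^19≡19, 15^20≡53, 15^21≡41, 15^22≡35, 15^23≡3, 15^24≡45, 15^25≡37, 15^26≡33, 15^27≡31, 15^28≡1. Order = 28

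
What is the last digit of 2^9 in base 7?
Using Fermat: 2^{6} ≡ 1 (mod 7). 9 ≡ 3 (mod 6). So 2^{9} ≡ 2^{3} ≡ 1 (mod 7)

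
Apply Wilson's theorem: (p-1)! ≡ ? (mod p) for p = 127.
By Wilson's theorem, (126)! ≡ -1 ≡ 126 (mod 127)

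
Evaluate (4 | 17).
(4/17) = 4^{8} mod 17 = 1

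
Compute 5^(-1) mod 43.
Since 43 is prime, by Fermat 5^(-1) ≡ 5^{41} ≡ 26 mod 43. Verify: 5 × 26 = 130 ≡ 1 mod 43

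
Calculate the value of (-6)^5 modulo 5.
Using Fermat: (-6)^{4} ≡ 1 (mod 5). 5 ≡ 1 (mod 4). So (-6)^{5} ≡ (-6)^{1} ≡ 4 (mod 5)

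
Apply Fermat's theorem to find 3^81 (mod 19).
By Fermat: 3^{18} ≡ 1 (mod 19). 81 = 4×18 + 9. So 3^{81} ≡ 3^{9} ≡ 18 (mod 19)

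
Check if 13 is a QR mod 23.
By Euler's criterion: 13^{11} ≡ 1 (mod 23). Since this equals 1, 13 is a QR.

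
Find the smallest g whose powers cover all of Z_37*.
g = 2. For each prime q|36: 2^{18}≡36, 2^{12}≡26, none ≡ 1, so ord_37(2) = 36 and 2 is a primitive root.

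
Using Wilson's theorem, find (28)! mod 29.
By Wilson's theorem, (28)! ≡ -1 ≡ 28 (mod 29)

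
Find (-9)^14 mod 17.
By repeated squaring mod 17: (-9)^{1}≡8, (-9)^{2}≡13, (-9)^{4}≡16, (-9)^{8}≡1. Then (-9)^{14} = (-9)^{8+4+2} ≡ 1 × 16 × 13 ≡ 4 mod 17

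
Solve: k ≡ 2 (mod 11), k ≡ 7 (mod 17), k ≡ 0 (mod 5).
M = 11 × 17 × 5 = 935. M₁ = 85, y₁ ≡ 7 (mod 11). M₂ = 55, y₂ ≡ 13 (mod 17). M₃ = 187, y₃ ≡ 3 (mod 5). k = 2×85×7 + 7×55×13 + 0×187×3 ≡ 585 (mod 935)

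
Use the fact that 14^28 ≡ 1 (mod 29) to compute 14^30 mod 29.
By Fermat: 14^{28} ≡ 1 (mod 29). So 14^{30} = 14^{28} · 14^{2} ≡ 14^{2} ≡ 22 (mod 29)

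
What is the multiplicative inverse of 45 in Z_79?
Since 79 is prime, by Fermat 45^(-1) ≡ 45^{77} ≡ 72 mod 79. Verify: 45 × 72 = 3240 ≡ 1 mod 79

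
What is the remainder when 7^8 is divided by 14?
By repeated squaring mod 14: 7^{1}≡7, 7^{2}≡7, 7^{4}≡7, 7^{8}≡7. So 7^{8} ≡ 7 mod 14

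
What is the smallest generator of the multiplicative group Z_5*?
g = 2. For each prime q|4: 2^{2}≡4, none ≡ 1, so ord_5(2) = 4 and 2 is a primitive root.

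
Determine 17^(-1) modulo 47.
Since 47 is prime, by Fermat 17^(-1) ≡ 17^{45} ≡ 36 (mod 47). Verify: 17 × 36 = 612 ≡ 1 (mod 47)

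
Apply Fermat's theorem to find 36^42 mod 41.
By Fermat: 36^{40} ≡ 1 mod 41. So 36^{42} = 36^{40} · 36^{2} ≡ 36^{2} ≡ 25 mod 41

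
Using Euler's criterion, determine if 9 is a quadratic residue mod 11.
By Euler's criterion: 9^{5} ≡ 1 mod 11. Since this equals 1, 9 is a QR.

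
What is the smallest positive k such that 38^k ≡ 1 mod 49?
Powers of 38 mod 49: 38^1≡38, 38^2≡23, 38^3≡41, 38^4≡39, 38^5≡12, 38^6≡15, 38^7≡31, 38^8≡2, 38^9≡27, 38^10≡46, 38^11≡33, 38^12≡29, 38^13≡24, 38^14≡30, 38^15≡13, 38^16≡4, 38^17≡5, 38^18≡43, 38^19≡17, 38^20≡9, 38^21≡48, 38^22≡11, 38^23≡26, 38^24≡8, 38^25≡10, 38^26≡37, 38^27≡34, 38^28≡18, 38^29≡47, 38^30≡22, 38^31≡3, 38^32≡16, 38^33≡20, 38^34≡25, 38^35≡19, 38^36≡36, 38^37≡45, 38^38≡44, 38^39≡6, 38^40≡32, 38^41≡40, 38^42≡1. Order = 42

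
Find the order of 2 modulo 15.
Powers of 2 mod 15: 2^1≡2, 2^2≡4, 2^3≡8, 2^4≡1. ord_15(2) = 4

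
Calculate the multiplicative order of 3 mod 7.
Powers of 3 mod 7: 3^1≡3, 3^2≡2, 3^3≡6, 3^4≡4, 3^5≡5, 3^6≡1. So the order of 3 is 6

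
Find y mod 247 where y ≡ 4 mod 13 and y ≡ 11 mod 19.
M = 13 × 19 = 247. M₁ = 19, y₁ ≡ 11 mod 13. M₂ = 13, y₂ ≡ 3 mod 19. y = 4×19×11 + 11×13×3 ≡ 30 mod 247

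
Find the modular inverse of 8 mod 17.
Since 17 is prime, by Fermat 8^(-1) ≡ 8^{15} ≡ 15 (mod 17). Verify: 8 × 15 = 120 ≡ 1 (mod 17)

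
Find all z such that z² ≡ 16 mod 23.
The square roots of 16 mod 23 are 4 and 19. Verify: 4² = 16 ≡ 16 mod 23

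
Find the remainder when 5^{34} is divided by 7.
By Fermat: 5^{6} ≡ 1 mod 7. 34 = 5×6 + 4. So 5^{34} ≡ 5^{4} ≡ 2 mod 7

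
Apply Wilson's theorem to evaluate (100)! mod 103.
(102)! = (100)! × (101) × (102) ≡ -1 (mod 103). So (100)! ≡ -1 × [(102)(101)]^(-1) ≡ 51 (mod 103)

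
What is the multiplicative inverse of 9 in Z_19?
Since 19 is prime, by Fermat 9^(-1) ≡ 9^{17} ≡ 17 mod 19. Verify: 9 × 17 = 153 ≡ 1 mod 19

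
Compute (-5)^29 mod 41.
By repeated squaring (mod 41): (-5)^{1}≡36, (-5)^{2}≡25, (-5)^{4}≡10, (-5)^{8}≡18, (-5)^{16}≡37. Then (-5)^{29} = (-5)^{16+8+4+1} ≡ 37 × 18 × 10 × 36 ≡ 33 (mod 41)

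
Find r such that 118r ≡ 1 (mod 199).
Since 199 is prime, by Fermat 118^(-1) ≡ 118^{197} ≡ 113 (mod 199). Verify: 118 × 113 = 13334 ≡ 1 (mod 199)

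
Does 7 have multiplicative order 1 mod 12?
Powers of 7 mod 12: 7^1≡7, 7^2≡1. 7^1≡7≢1, so ord ≠ 1. No, the actual order is 2.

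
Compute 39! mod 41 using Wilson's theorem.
(40)! = (39)! × (40) ≡ -1 mod 41. So (39)! ≡ -1 × (40)^(-1) ≡ (-1)×(-1) = 1 mod 41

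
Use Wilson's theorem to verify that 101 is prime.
(100)! mod 101 = 100. Since this equals -1 (mod 101), Wilson confirms 101 is prime.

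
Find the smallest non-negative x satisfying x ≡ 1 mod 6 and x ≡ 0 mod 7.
M = 6 × 7 = 42. M₁ = 7, y₁ ≡ 1 mod 6. M₂ = 6, y₂ ≡ 6 mod 7. x = 1×7×1 + 0×6×6 ≡ 7 mod 42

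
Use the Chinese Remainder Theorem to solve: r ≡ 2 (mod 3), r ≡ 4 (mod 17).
M = 3 × 17 = 51. M₁ = 17, y₁ ≡ 2 (mod 3). M₂ = 3, y₂ ≡ 6 (mod 17). r = 2×17×2 + 4×3×6 ≡ 38 (mod 51)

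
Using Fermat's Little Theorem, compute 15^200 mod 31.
By Fermat: 15^{30} ≡ 1 (mod 31). 200 ≡ 20 (mod 30). So 15^{200} ≡ 15^{20} ≡ 1 (mod 31)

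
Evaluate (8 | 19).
(8/19) = 8^{9} mod 19 = -1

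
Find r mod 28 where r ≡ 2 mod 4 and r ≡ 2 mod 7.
M = 4 × 7 = 28. M₁ = 7, y₁ ≡ 3 mod 4. M₂ = 4, y₂ ≡ 2 mod 7. r = 2×7×3 + 2×4×2 ≡ 2 mod 28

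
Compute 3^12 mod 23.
By repeated squaring (mod 23): 3^{1}≡3, 3^{2}≡9, 3^{4}≡12, 3^{8}≡6. Then 3^{12} = 3^{8+4} ≡ 6 × 12 ≡ 3 (mod 23)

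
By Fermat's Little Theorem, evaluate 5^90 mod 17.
By Fermat: 5^{16} ≡ 1 (mod 17). 90 = 5×16 + 10. So 5^{90} ≡ 5^{10} ≡ 9 (mod 17)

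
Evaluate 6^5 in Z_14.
By repeated squaring mod 14: 6^{1}≡6, 6^{2}≡8, 6^{4}≡8. Then 6^{5} = 6^{4+1} ≡ 8 × 6 ≡ 6 mod 14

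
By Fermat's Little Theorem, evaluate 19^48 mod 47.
By Fermat: 19^{46} ≡ 1 (mod 47). So 19^{48} = 19^{46} · 19^{2} ≡ 19^{2} ≡ 32 (mod 47)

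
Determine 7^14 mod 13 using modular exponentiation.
Using Fermat: 7^{12} ≡ 1 mod 13. 14 ≡ 2 mod 12. So 7^{14} ≡ 7^{2} ≡ 10 mod 13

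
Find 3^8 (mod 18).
By repeated squaring (mod 18): 3^{1}≡3, 3^{2}≡9, 3^{4}≡9, 3^{8}≡9. So 3^{8} ≡ 9 (mod 18)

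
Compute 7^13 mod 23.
By repeated squaring mod 23: 7^{1}≡7, 7^{2}≡3, 7^{4}≡9, 7^{8}≡12. Then 7^{13} = 7^{8+4+1} ≡ 12 × 9 × 7 ≡ 20 mod 23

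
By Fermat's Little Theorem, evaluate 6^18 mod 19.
By Fermat's Little Theorem, 6^{18} ≡ 1 mod 19 since 19 is prime and gcd(6, 19) = 1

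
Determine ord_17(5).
Powers of 5 mod 17: 5^1≡5, 5^2≡8, 5^3≡6, 5^4≡13, 5^5≡14, 5^6≡2, 5^7≡10, 5^8≡16, 5^9≡12, 5^10≡9, 5^11≡11, 5^12≡4, 5^13≡3, 5^14≡15, 5^15≡7, 5^16≡1. So the order of 5 is 16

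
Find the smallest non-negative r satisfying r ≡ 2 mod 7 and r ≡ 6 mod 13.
M = 7 × 13 = 91. M₁ = 13, y₁ ≡ 6 mod 7. M₂ = 7, y₂ ≡ 2 mod 13. r = 2×13×6 + 6×7×2 ≡ 58 mod 91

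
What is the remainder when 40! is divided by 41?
By Wilson's theorem, (40)! ≡ -1 ≡ 40 mod 41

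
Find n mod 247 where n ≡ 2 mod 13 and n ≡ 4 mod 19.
M = 13 × 19 = 247. M₁ = 19, y₁ ≡ 11 mod 13. M₂ = 13, y₂ ≡ 3 mod 19. n = 2×19×11 + 4×13×3 ≡ 80 mod 247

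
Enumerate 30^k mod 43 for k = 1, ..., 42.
30^1, 30^2, ..., 30^{42} mod 43: [30, 40, 39, 9, 12, 16, 7, 38, 22, 15, 20, 41, 26, 6, 8, 25, 19, 11, 29, 10, 42, 13, 3, 4, 34, 31, 27, 36, 5, 21, 28, 23, 2, 17, 37, 35, 18, 24, 32, 14, 33, 1]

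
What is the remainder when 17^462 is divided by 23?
Using Fermat: 17^{22} ≡ 1 mod 23. 462 ≡ 0 mod 22. So 17^{462} ≡ 17^{0} ≡ 1 mod 23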